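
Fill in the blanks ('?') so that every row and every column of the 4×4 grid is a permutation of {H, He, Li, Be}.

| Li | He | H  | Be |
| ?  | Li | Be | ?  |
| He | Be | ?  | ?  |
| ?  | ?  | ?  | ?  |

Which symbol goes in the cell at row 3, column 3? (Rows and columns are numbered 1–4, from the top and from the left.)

Li

Cell (r2,c1): row 2 has {Li,Be}; column 1 has {He,Li} → H.
Cell (r2,c4): row 2 has {H,Li,Be}; column 4 has {Be} → He.
Cell (r3,c3): row 3 has {He,Be}; column 3 has {H,Be} → Li.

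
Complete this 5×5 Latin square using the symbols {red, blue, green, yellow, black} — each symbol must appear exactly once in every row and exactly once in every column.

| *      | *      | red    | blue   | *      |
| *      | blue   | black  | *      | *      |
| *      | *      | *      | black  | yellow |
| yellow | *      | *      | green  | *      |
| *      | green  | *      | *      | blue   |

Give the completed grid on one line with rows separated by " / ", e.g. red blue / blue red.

green yellow red blue black / red blue black yellow green / blue red green black yellow / yellow black blue green red / black green yellow red blue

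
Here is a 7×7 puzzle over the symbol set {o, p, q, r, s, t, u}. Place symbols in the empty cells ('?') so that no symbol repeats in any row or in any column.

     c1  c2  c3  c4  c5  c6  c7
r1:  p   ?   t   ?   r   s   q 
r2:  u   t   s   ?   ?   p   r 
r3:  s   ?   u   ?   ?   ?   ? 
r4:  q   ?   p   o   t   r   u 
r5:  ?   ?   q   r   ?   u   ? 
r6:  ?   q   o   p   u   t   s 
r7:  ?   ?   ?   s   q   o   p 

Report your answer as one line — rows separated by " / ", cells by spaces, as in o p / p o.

p o t u r s q / u t s q o p r / s r u t p q o / q s p o t r u / o p q r s u t / r q o p u t s / t u r s q o p

(r1,c4): row 1 has {p,q,r,s,t}; column 4 has {o,p,r,s}, so it must be u.
(r2,c4): row 2 has {p,r,s,t,u}; column 4 has {o,p,r,s,u}, so it must be q.
(r2,c5): row 2 has {p,q,r,s,t,u}; column 5 has {q,r,t,u}, so it must be o.
(r3,c4): row 3 has {s,u}; column 4 has {o,p,q,r,s,u}, so it must be t.
(r3,c5): row 3 has {s,t,u}; column 5 has {o,q,r,t,u}, so it must be p.
(r3,c6): row 3 has {p,s,t,u}; column 6 has {o,p,r,s,t,u}, so it must be q.
(r3,c7): row 3 has {p,q,s,t,u}; column 7 has {p,q,r,s,u}, so it must be o.
(r4,c2): row 4 has {o,p,q,r,t,u}; column 2 has {q,t}, so it must be s.
(r5,c5): row 5 has {q,r,u}; column 5 has {o,p,q,r,t,u}, so it must be s.
(r5,c7): row 5 has {q,r,s,u}; column 7 has {o,p,q,r,s,u}, so it must be t.
(r6,c1): row 6 has {o,p,q,s,t,u}; column 1 has {p,q,s,u}, so it must be r.
(r7,c1): row 7 has {o,p,q,s}; column 1 has {p,q,r,s,u}, so it must be t.
(r7,c3): row 7 has {o,p,q,s,t}; column 3 has {o,p,q,s,t,u}, so it must be r.
(r1,c2): row 1 has {p,q,r,s,t,u}; column 2 has {q,s,t}, so it must be o.
(r3,c2): row 3 has {o,p,q,s,t,u}; column 2 has {o,q,s,t}, so it must be r.
(r5,c1): row 5 has {q,r,s,t,u}; column 1 has {p,q,r,s,t,u}, so it must be o.
(r5,c2): row 5 has {o,q,r,s,t,u}; column 2 has {o,q,r,s,t}, so it must be p.
(r7,c2): row 7 has {o,p,q,r,s,t}; column 2 has {o,p,q,r,s,t}, so it must be u.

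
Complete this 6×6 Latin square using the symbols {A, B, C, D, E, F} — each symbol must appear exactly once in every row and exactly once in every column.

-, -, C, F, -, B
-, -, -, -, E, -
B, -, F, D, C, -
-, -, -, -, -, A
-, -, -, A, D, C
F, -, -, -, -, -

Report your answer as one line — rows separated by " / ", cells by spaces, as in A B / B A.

Cell (r1,c5): row 1 has {B,C,F}; column 5 has {C,D,E} → A.
Cell (r3,c6): row 3 has {B,C,D,F}; column 6 has {A,B,C} → E.
Cell (r5,c1): row 5 has {A,C,D}; column 1 has {B,F} → E.
Cell (r5,c3): row 5 has {A,C,D,E}; column 3 has {C,F} → B.
Cell (r6,c5): row 6 has {F}; column 5 has {A,C,D,E} → B.
Cell (r6,c6): row 6 has {B,F}; column 6 has {A,B,C,E} → D.
Cell (r1,c1): row 1 has {A,B,C,F}; column 1 has {B,E,F} → D.
Cell (r1,c2): row 1 has {A,B,C,D,F}; column 2 is empty so far → E.
Cell (r2,c6): row 2 has {E}; column 6 has {A,B,C,D,E} → F.
Cell (r3,c2): row 3 has {B,C,D,E,F}; column 2 has {E} → A.
Cell (r4,c1): row 4 has {A}; column 1 has {B,D,E,F} → C.
Cell (r4,c5): row 4 has {A,C}; column 5 has {A,B,C,D,E} → F.
Cell (r5,c2): row 5 has {A,B,C,D,E}; column 2 has {A,E} → F.
Cell (r6,c2): row 6 has {B,D,F}; column 2 has {A,E,F} → C.
Cell (r6,c4): row 6 has {B,C,D,F}; column 4 has {A,D,F} → E.
Cell (r2,c1): row 2 has {E,F}; column 1 has {B,C,D,E,F} → A.
Cell (r2,c3): row 2 has {A,E,F}; column 3 has {B,C,F} → D.
Cell (r4,c3): row 4 has {A,C,F}; column 3 has {B,C,D,F} → E.
Cell (r4,c4): row 4 has {A,C,E,F}; column 4 has {A,D,E,F} → B.
Cell (r6,c3): row 6 has {B,C,D,E,F}; column 3 has {B,C,D,E,F} → A.
Cell (r2,c2): row 2 has {A,D,E,F}; column 2 has {A,C,E,F} → B.
Cell (r2,c4): row 2 has {A,B,D,E,F}; column 4 has {A,B,D,E,F} → C.
Cell (r4,c2): row 4 has {A,B,C,E,F}; column 2 has {A,B,C,E,F} → D.

D E C F A B / A B D C E F / B A F D C E / C D E B F A / E F B A D C / F C A E B D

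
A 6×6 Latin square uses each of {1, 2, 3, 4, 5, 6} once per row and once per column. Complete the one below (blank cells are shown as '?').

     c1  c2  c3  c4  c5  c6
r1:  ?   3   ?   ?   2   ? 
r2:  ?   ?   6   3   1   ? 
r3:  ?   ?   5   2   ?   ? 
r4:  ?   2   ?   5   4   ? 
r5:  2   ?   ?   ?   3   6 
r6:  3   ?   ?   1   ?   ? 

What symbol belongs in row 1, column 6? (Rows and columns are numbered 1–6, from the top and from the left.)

At row 3, column 5: row 3 has {2,5}; column 5 has {1,2,3,4}; that leaves 6.
At row 5, column 4: row 5 has {2,3,6}; column 4 has {1,2,3,5}; that leaves 4.
At row 6, column 5: row 6 has {1,3}; column 5 has {1,2,3,4,6}; that leaves 5.
At row 1, column 4: row 1 has {2,3}; column 4 has {1,2,3,4,5}; that leaves 6.
At row 5, column 3: row 5 has {2,3,4,6}; column 3 has {5,6}; that leaves 1.
At row 1, column 3: row 1 has {2,3,6}; column 3 has {1,5,6}; that leaves 4.
At row 4, column 3: row 4 has {2,4,5}; column 3 has {1,4,5,6}; that leaves 3.
At row 4, column 6: row 4 has {2,3,4,5}; column 6 has {6}; that leaves 1.
At row 5, column 2: row 5 has {1,2,3,4,6}; column 2 has {2,3}; that leaves 5.
At row 6, column 3: row 6 has {1,3,5}; column 3 has {1,3,4,5,6}; that leaves 2.
At row 6, column 6: row 6 has {1,2,3,5}; column 6 has {1,6}; that leaves 4.
At row 1, column 6: row 1 has {2,3,4,6}; column 6 has {1,4,6}; that leaves 5.

5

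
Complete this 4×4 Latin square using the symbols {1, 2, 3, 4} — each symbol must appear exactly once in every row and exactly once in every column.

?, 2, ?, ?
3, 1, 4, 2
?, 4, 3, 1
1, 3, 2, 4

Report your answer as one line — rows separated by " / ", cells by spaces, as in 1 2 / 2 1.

4 2 1 3 / 3 1 4 2 / 2 4 3 1 / 1 3 2 4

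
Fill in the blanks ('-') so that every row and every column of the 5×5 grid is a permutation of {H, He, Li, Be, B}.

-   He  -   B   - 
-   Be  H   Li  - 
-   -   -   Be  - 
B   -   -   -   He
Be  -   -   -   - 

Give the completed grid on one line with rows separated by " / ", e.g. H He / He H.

(r2,c1) = He
(r2,c5) = B
(r4,c4) = H
(r5,c4) = He
(r4,c2) = Li
(r4,c3) = Be
(r1,c3) = Li
(r5,c3) = B
(r1,c1) = H
(r1,c5) = Be
(r3,c1) = Li
(r3,c3) = He
(r3,c5) = H
(r5,c2) = H
(r5,c5) = Li
(r3,c2) = B

H He Li B Be / He Be H Li B / Li B He Be H / B Li Be H He / Be H B He Li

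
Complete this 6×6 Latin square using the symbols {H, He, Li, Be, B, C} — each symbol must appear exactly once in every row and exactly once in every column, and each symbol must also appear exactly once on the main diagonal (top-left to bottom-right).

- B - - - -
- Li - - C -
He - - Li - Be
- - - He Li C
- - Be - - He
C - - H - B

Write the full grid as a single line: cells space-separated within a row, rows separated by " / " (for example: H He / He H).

Be B H C He Li / B Li He Be C H / He H C Li B Be / H Be B He Li C / Li C Be B H He / C He Li H Be B

(r2,c6) = H
(r5,c5) = H
(r1,c1) = Be
(r1,c4) = C
(r1,c5) = He
(r1,c6) = Li
(r2,c1) = B
(r2,c3) = He
(r2,c4) = Be
(r3,c3) = C
(r3,c5) = B
(r4,c1) = H
(r4,c2) = Be
(r4,c3) = B
(r5,c1) = Li
(r5,c2) = C
(r5,c4) = B
(r6,c2) = He
(r6,c3) = Li
(r6,c5) = Be
(r1,c3) = H
(r3,c2) = H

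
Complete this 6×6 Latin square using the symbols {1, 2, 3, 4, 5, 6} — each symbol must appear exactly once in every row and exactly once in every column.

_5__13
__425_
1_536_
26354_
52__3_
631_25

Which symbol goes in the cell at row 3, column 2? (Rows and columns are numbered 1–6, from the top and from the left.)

4

Cell (r1,c1): row 1 has {1,3,5}; column 1 has {1,2,5,6} → 4.
Cell (r1,c4): row 1 has {1,3,4,5}; column 4 has {2,3,5} → 6.
Cell (r2,c1): row 2 has {2,4,5}; column 1 has {1,2,4,5,6} → 3.
Cell (r2,c2): row 2 has {2,3,4,5}; column 2 has {2,3,5,6} → 1.
Cell (r2,c6): row 2 has {1,2,3,4,5}; column 6 has {3,5} → 6.
Cell (r3,c2): row 3 has {1,3,5,6}; column 2 has {1,2,3,5,6} → 4.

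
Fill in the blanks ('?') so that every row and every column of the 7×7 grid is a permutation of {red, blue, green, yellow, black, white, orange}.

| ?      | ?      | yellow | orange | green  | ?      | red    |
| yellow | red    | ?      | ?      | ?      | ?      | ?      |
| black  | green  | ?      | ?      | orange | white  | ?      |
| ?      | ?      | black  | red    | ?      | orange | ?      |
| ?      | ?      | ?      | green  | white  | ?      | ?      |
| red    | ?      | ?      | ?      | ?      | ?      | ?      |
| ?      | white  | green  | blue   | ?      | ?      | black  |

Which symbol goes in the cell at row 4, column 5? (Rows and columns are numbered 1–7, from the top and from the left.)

blue

Cell (r3,c4): row 3 has {green,black,white,orange}; column 4 has {red,blue,green,orange} → yellow.
Cell (r3,c7): row 3 has {green,yellow,black,white,orange}; column 7 has {red,black} → blue.
Cell (r7,c1): row 7 has {blue,green,black,white}; column 1 has {red,yellow,black} → orange.
Cell (r3,c3): row 3 has {blue,green,yellow,black,white,orange}; column 3 has {green,yellow,black} → red.
Cell (r5,c1): row 5 has {green,white}; column 1 has {red,yellow,black,orange} → blue.
Cell (r5,c3): row 5 has {blue,green,white}; column 3 has {red,green,yellow,black} → orange.
Cell (r5,c7): row 5 has {blue,green,white,orange}; column 7 has {red,blue,black} → yellow.
Cell (r1,c1): row 1 has {red,green,yellow,orange}; column 1 has {red,blue,yellow,black,orange} → white.
Cell (r4,c1): row 4 has {red,black,orange}; column 1 has {red,blue,yellow,black,white,orange} → green.
Cell (r4,c7): row 4 has {red,green,black,orange}; column 7 has {red,blue,yellow,black} → white.
Cell (r5,c2): row 5 has {blue,green,yellow,white,orange}; column 2 has {red,green,white} → black.
Cell (r5,c6): row 5 has {blue,green,yellow,black,white,orange}; column 6 has {white,orange} → red.
Cell (r7,c6): row 7 has {blue,green,black,white,orange}; column 6 has {red,white,orange} → yellow.
Cell (r1,c2): row 1 has {red,green,yellow,white,orange}; column 2 has {red,green,black,white} → blue.
Cell (r1,c6): row 1 has {red,blue,green,yellow,white,orange}; column 6 has {red,yellow,white,orange} → black.
Cell (r4,c2): row 4 has {red,green,black,white,orange}; column 2 has {red,blue,green,black,white} → yellow.
Cell (r4,c5): row 4 has {red,green,yellow,black,white,orange}; column 5 has {green,white,orange} → blue.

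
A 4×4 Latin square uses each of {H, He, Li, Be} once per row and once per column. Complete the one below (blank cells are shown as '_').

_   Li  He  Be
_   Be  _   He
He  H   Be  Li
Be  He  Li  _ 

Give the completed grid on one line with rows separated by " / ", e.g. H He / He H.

H Li He Be / Li Be H He / He H Be Li / Be He Li H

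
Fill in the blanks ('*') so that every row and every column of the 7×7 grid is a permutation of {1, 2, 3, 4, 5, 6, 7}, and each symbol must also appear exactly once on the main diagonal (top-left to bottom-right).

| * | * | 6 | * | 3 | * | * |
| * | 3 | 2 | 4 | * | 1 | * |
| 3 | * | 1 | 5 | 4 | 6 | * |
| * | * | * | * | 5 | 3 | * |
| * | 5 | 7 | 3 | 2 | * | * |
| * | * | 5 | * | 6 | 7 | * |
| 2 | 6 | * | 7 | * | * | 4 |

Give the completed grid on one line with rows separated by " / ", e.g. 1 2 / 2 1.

5 4 6 1 3 2 7 / 6 3 2 4 7 1 5 / 3 7 1 5 4 6 2 / 7 2 4 6 5 3 1 / 1 5 7 3 2 4 6 / 4 1 5 2 6 7 3 / 2 6 3 7 1 5 4

At row 1, column 1: row 1 has {3,6}; column 1 has {2,3}; the diagonal has {1,2,3,4,7}; that leaves 5.
At row 2, column 5: row 2 has {1,2,3,4}; column 5 has {2,3,4,5,6}; that leaves 7.
At row 4, column 3: row 4 has {3,5}; column 3 has {1,2,5,6,7}; that leaves 4.
At row 4, column 4: row 4 has {3,4,5}; column 4 has {3,4,5,7}; the diagonal has {1,2,3,4,5,7}; that leaves 6.
At row 5, column 6: row 5 has {2,3,5,7}; column 6 has {1,3,6,7}; that leaves 4.
At row 7, column 3: row 7 has {2,4,6,7}; column 3 has {1,2,4,5,6,7}; that leaves 3.
At row 7, column 5: row 7 has {2,3,4,6,7}; column 5 has {2,3,4,5,6,7}; that leaves 1.
At row 7, column 6: row 7 has {1,2,3,4,6,7}; column 6 has {1,3,4,6,7}; that leaves 5.
At row 1, column 6: row 1 has {3,5,6}; column 6 has {1,3,4,5,6,7}; that leaves 2.
At row 2, column 1: row 2 has {1,2,3,4,7}; column 1 has {2,3,5}; that leaves 6.
At row 2, column 7: row 2 has {1,2,3,4,6,7}; column 7 has {4}; that leaves 5.
At row 5, column 1: row 5 has {2,3,4,5,7}; column 1 has {2,3,5,6}; that leaves 1.
At row 5, column 7: row 5 has {1,2,3,4,5,7}; column 7 has {4,5}; that leaves 6.
At row 6, column 1: row 6 has {5,6,7}; column 1 has {1,2,3,5,6}; that leaves 4.
At row 1, column 4: row 1 has {2,3,5,6}; column 4 has {3,4,5,6,7}; that leaves 1.
At row 1, column 7: row 1 has {1,2,3,5,6}; column 7 has {4,5,6}; that leaves 7.
At row 3, column 7: row 3 has {1,3,4,5,6}; column 7 has {4,5,6,7}; that leaves 2.
At row 4, column 1: row 4 has {3,4,5,6}; column 1 has {1,2,3,4,5,6}; that leaves 7.
At row 4, column 7: row 4 has {3,4,5,6,7}; column 7 has {2,4,5,6,7}; that leaves 1.
At row 6, column 4: row 6 has {4,5,6,7}; column 4 has {1,3,4,5,6,7}; that leaves 2.
At row 6, column 7: row 6 has {2,4,5,6,7}; column 7 has {1,2,4,5,6,7}; that leaves 3.
At row 1, column 2: row 1 has {1,2,3,5,6,7}; column 2 has {3,5,6}; that leaves 4.
At row 3, column 2: row 3 has {1,2,3,4,5,6}; column 2 has {3,4,5,6}; that leaves 7.
At row 4, column 2: row 4 has {1,3,4,5,6,7}; column 2 has {3,4,5,6,7}; that leaves 2.
At row 6, column 2: row 6 has {2,3,4,5,6,7}; column 2 has {2,3,4,5,6,7}; that leaves 1.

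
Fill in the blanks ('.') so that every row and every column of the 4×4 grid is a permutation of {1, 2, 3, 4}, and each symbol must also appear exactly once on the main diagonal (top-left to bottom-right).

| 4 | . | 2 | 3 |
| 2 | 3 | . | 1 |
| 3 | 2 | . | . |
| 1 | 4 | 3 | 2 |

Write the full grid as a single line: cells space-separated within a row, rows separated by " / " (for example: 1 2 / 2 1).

4 1 2 3 / 2 3 4 1 / 3 2 1 4 / 1 4 3 2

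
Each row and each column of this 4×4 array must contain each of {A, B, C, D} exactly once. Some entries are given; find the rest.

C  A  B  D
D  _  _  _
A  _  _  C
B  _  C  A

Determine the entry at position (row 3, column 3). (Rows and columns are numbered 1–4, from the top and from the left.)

(r2,c3): row 2 has {D}; column 3 has {B,C}, so it must be A.
(r2,c4): row 2 has {A,D}; column 4 has {A,C,D}, so it must be B.
(r3,c3): row 3 has {A,C}; column 3 has {A,B,C}, so it must be D.

D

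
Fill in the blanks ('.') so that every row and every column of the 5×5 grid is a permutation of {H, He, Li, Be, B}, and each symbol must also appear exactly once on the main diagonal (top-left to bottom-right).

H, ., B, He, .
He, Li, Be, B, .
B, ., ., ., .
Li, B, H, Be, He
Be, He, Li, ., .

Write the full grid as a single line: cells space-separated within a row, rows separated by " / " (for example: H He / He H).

(r1,c2): row 1 has {H,He,B}; column 2 has {He,Li,B}, so it must be Be.
(r1,c5): row 1 has {H,He,Be,B}; column 5 has {He}, so it must be Li.
(r2,c5): row 2 has {He,Li,Be,B}; column 5 has {He,Li}, so it must be H.
(r3,c2): row 3 has {B}; column 2 has {He,Li,Be,B}, so it must be H.
(r3,c3): row 3 has {H,B}; column 3 has {H,Li,Be,B}; the diagonal has {H,Li,Be}, so it must be He.
(r3,c4): row 3 has {H,He,B}; column 4 has {He,Be,B}, so it must be Li.
(r3,c5): row 3 has {H,He,Li,B}; column 5 has {H,He,Li}, so it must be Be.
(r5,c4): row 5 has {He,Li,Be}; column 4 has {He,Li,Be,B}, so it must be H.
(r5,c5): row 5 has {H,He,Li,Be}; column 5 has {H,He,Li,Be}; the diagonal has {H,He,Li,Be}, so it must be B.

H Be B He Li / He Li Be B H / B H He Li Be / Li B H Be He / Be He Li H B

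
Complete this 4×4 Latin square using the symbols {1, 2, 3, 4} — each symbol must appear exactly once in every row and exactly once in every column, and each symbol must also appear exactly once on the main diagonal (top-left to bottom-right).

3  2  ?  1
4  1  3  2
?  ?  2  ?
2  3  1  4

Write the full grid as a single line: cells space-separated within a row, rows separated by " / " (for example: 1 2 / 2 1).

3 2 4 1 / 4 1 3 2 / 1 4 2 3 / 2 3 1 4

(r1,c3) = 4
(r3,c1) = 1
(r3,c2) = 4
(r3,c4) = 3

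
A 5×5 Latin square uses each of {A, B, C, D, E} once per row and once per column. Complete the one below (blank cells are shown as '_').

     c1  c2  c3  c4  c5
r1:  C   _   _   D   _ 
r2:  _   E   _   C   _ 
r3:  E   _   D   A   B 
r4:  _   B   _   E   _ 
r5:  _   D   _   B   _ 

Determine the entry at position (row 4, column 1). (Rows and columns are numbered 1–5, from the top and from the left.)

(r1,c2): row 1 has {C,D}; column 2 has {B,D,E}, so it must be A.
(r1,c5): row 1 has {A,C,D}; column 5 has {B}, so it must be E.
(r3,c2): row 3 has {A,B,D,E}; column 2 has {A,B,D,E}, so it must be C.
(r5,c1): row 5 has {B,D}; column 1 has {C,E}, so it must be A.
(r5,c5): row 5 has {A,B,D}; column 5 has {B,E}, so it must be C.
(r1,c3): row 1 has {A,C,D,E}; column 3 has {D}, so it must be B.
(r2,c3): row 2 has {C,E}; column 3 has {B,D}, so it must be A.
(r2,c5): row 2 has {A,C,E}; column 5 has {B,C,E}, so it must be D.
(r4,c1): row 4 has {B,E}; column 1 has {A,C,E}, so it must be D.

D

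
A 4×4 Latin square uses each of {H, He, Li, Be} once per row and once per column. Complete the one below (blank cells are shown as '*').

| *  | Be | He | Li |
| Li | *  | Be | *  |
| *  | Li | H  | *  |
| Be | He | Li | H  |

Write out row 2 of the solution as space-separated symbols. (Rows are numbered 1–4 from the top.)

(r1,c1) = H
(r2,c2) = H
(r2,c4) = He

Li H Be He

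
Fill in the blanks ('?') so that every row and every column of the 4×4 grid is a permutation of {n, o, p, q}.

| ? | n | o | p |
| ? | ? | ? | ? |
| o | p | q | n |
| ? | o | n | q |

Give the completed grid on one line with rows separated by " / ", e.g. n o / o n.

q n o p / n q p o / o p q n / p o n q

(r1,c1) = q
(r2,c2) = q
(r2,c3) = p
(r2,c4) = o
(r4,c1) = p
(r2,c1) = n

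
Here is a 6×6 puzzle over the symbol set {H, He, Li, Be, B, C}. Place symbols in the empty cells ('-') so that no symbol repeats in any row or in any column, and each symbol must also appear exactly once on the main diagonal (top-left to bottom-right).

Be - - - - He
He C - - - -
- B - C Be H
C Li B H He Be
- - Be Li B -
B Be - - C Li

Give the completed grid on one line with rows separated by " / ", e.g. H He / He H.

row 1 has {He,Be}; column 2 has {Li,Be,B,C} — only H is left for (r1,c2).
row 1 has {H,He,Be}; column 4 has {H,Li,C} — only B is left for (r1,c4).
row 1 has {H,He,Be,B}; column 5 has {He,Be,B,C} — only Li is left for (r1,c5).
row 2 has {He,C}; column 4 has {H,Li,B,C} — only Be is left for (r2,c4).
row 2 has {He,Be,C}; column 5 has {He,Li,Be,B,C} — only H is left for (r2,c5).
row 2 has {H,He,Be,C}; column 6 has {H,He,Li,Be} — only B is left for (r2,c6).
row 3 has {H,Be,B,C}; column 1 has {He,Be,B,C} — only Li is left for (r3,c1).
row 3 has {H,Li,Be,B,C}; column 3 has {Be,B}; the diagonal has {H,Li,Be,B,C} — only He is left for (r3,c3).
row 5 has {Li,Be,B}; column 1 has {He,Li,Be,B,C} — only H is left for (r5,c1).
row 5 has {H,Li,Be,B}; column 2 has {H,Li,Be,B,C} — only He is left for (r5,c2).
row 5 has {H,He,Li,Be,B}; column 6 has {H,He,Li,Be,B} — only C is left for (r5,c6).
row 6 has {Li,Be,B,C}; column 3 has {He,Be,B} — only H is left for (r6,c3).
row 6 has {H,Li,Be,B,C}; column 4 has {H,Li,Be,B,C} — only He is left for (r6,c4).
row 1 has {H,He,Li,Be,B}; column 3 has {H,He,Be,B} — only C is left for (r1,c3).
row 2 has {H,He,Be,B,C}; column 3 has {H,He,Be,B,C} — only Li is left for (r2,c3).

Be H C B Li He / He C Li Be H B / Li B He C Be H / C Li B H He Be / H He Be Li B C / B Be H He C Li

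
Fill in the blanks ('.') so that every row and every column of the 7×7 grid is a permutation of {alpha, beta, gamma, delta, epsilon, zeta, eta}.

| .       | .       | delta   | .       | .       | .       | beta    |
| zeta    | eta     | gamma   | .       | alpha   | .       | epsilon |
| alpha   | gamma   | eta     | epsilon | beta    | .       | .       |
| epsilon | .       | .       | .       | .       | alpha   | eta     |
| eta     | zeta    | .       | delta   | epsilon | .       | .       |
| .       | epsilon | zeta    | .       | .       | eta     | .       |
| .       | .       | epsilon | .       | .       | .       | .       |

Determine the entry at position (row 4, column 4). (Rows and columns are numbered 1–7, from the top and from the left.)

zeta

(r1,c1) = gamma
(r1,c2) = alpha
(r2,c4) = beta
(r2,c6) = delta
(r3,c6) = zeta
(r3,c7) = delta
(r4,c3) = beta
(r5,c3) = alpha
(r5,c7) = gamma
(r6,c7) = alpha
(r7,c7) = zeta
(r1,c6) = epsilon
(r4,c2) = delta
(r5,c6) = beta
(r6,c4) = gamma
(r6,c5) = delta
(r7,c2) = beta
(r7,c6) = gamma
(r4,c4) = zeta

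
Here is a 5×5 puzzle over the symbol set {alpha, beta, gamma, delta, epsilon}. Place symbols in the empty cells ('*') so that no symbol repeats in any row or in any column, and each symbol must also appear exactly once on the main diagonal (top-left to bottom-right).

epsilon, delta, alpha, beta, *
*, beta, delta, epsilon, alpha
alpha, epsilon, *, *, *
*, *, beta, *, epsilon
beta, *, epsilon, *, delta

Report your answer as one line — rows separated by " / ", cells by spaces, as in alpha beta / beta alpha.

(r1,c5): row 1 has {alpha,beta,delta,epsilon}; column 5 has {alpha,delta,epsilon}, so it must be gamma.
(r2,c1): row 2 has {alpha,beta,delta,epsilon}; column 1 has {alpha,beta,epsilon}, so it must be gamma.
(r3,c3): row 3 has {alpha,epsilon}; column 3 has {alpha,beta,delta,epsilon}; the diagonal has {beta,delta,epsilon}, so it must be gamma.
(r3,c4): row 3 has {alpha,gamma,epsilon}; column 4 has {beta,epsilon}, so it must be delta.
(r3,c5): row 3 has {alpha,gamma,delta,epsilon}; column 5 has {alpha,gamma,delta,epsilon}, so it must be beta.
(r4,c1): row 4 has {beta,epsilon}; column 1 has {alpha,beta,gamma,epsilon}, so it must be delta.
(r4,c4): row 4 has {beta,delta,epsilon}; column 4 has {beta,delta,epsilon}; the diagonal has {beta,gamma,delta,epsilon}, so it must be alpha.
(r5,c4): row 5 has {beta,delta,epsilon}; column 4 has {alpha,beta,delta,epsilon}, so it must be gamma.
(r4,c2): row 4 has {alpha,beta,delta,epsilon}; column 2 has {beta,delta,epsilon}, so it must be gamma.
(r5,c2): row 5 has {beta,gamma,delta,epsilon}; column 2 has {beta,gamma,delta,epsilon}, so it must be alpha.

epsilon delta alpha beta gamma / gamma beta delta epsilon alpha / alpha epsilon gamma delta beta / delta gamma beta alpha epsilon / beta alpha epsilon gamma delta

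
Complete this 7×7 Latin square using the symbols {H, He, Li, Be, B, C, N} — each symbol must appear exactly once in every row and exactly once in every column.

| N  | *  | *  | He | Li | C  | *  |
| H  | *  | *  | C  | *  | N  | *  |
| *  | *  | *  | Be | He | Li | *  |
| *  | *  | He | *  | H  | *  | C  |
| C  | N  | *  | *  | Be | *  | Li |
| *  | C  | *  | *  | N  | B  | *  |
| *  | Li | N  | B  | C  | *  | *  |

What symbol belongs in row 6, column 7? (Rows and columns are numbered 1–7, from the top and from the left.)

H

At row 2, column 5: row 2 has {H,C,N}; column 5 has {H,He,Li,Be,C,N}; that leaves B.
At row 3, column 1: row 3 has {He,Li,Be}; column 1 has {H,C,N}; that leaves B.
At row 3, column 2: row 3 has {He,Li,Be,B}; column 2 has {Li,C,N}; that leaves H.
At row 3, column 3: row 3 has {H,He,Li,Be,B}; column 3 has {He,N}; that leaves C.
At row 3, column 7: row 3 has {H,He,Li,Be,B,C}; column 7 has {Li,C}; that leaves N.
At row 4, column 6: row 4 has {H,He,C}; column 6 has {Li,B,C,N}; that leaves Be.
At row 5, column 4: row 5 has {Li,Be,C,N}; column 4 has {He,Be,B,C}; that leaves H.
At row 5, column 6: row 5 has {H,Li,Be,C,N}; column 6 has {Li,Be,B,C,N}; that leaves He.
At row 6, column 4: row 6 has {B,C,N}; column 4 has {H,He,Be,B,C}; that leaves Li.
At row 7, column 6: row 7 has {Li,B,C,N}; column 6 has {He,Li,Be,B,C,N}; that leaves H.
At row 4, column 1: row 4 has {H,He,Be,C}; column 1 has {H,B,C,N}; that leaves Li.
At row 4, column 2: row 4 has {H,He,Li,Be,C}; column 2 has {H,Li,C,N}; that leaves B.
At row 4, column 4: row 4 has {H,He,Li,Be,B,C}; column 4 has {H,He,Li,Be,B,C}; that leaves N.
At row 5, column 3: row 5 has {H,He,Li,Be,C,N}; column 3 has {He,C,N}; that leaves B.
At row 1, column 2: row 1 has {He,Li,C,N}; column 2 has {H,Li,B,C,N}; that leaves Be.
At row 1, column 3: row 1 has {He,Li,Be,C,N}; column 3 has {He,B,C,N}; that leaves H.
At row 1, column 7: row 1 has {H,He,Li,Be,C,N}; column 7 has {Li,C,N}; that leaves B.
At row 2, column 2: row 2 has {H,B,C,N}; column 2 has {H,Li,Be,B,C,N}; that leaves He.
At row 2, column 7: row 2 has {H,He,B,C,N}; column 7 has {Li,B,C,N}; that leaves Be.
At row 6, column 3: row 6 has {Li,B,C,N}; column 3 has {H,He,B,C,N}; that leaves Be.
At row 7, column 7: row 7 has {H,Li,B,C,N}; column 7 has {Li,Be,B,C,N}; that leaves He.
At row 2, column 3: row 2 has {H,He,Be,B,C,N}; column 3 has {H,He,Be,B,C,N}; that leaves Li.
At row 6, column 1: row 6 has {Li,Be,B,C,N}; column 1 has {H,Li,B,C,N}; that leaves He.
At row 6, column 7: row 6 has {He,Li,Be,B,C,N}; column 7 has {He,Li,Be,B,C,N}; that leaves H.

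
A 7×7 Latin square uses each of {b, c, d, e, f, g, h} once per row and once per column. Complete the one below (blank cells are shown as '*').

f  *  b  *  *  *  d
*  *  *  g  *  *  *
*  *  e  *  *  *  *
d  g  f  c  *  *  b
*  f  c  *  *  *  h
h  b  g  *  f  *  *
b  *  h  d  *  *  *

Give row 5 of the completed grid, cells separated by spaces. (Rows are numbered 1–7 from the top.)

g f c b d e h

At row 2, column 3: row 2 has {g}; column 3 has {b,c,e,f,g,h}; that leaves d.
At row 6, column 4: row 6 has {b,f,g,h}; column 4 has {c,d,g}; that leaves e.
At row 6, column 7: row 6 has {b,e,f,g,h}; column 7 has {b,d,h}; that leaves c.
At row 1, column 4: row 1 has {b,d,f}; column 4 has {c,d,e,g}; that leaves h.
At row 5, column 4: row 5 has {c,f,h}; column 4 has {c,d,e,g,h}; that leaves b.
At row 6, column 6: row 6 has {b,c,e,f,g,h}; column 6 is empty so far; that leaves d.
At row 3, column 4: row 3 has {e}; column 4 has {b,c,d,e,g,h}; that leaves f.
At row 3, column 7: row 3 has {e,f}; column 7 has {b,c,d,h}; that leaves g.
At row 3, column 1: row 3 has {e,f,g}; column 1 has {b,d,f,h}; that leaves c.
At row 2, column 1: row 2 has {d,g}; column 1 has {b,c,d,f,h}; that leaves e.
At row 2, column 7: row 2 has {d,e,g}; column 7 has {b,c,d,g,h}; that leaves f.
At row 5, column 1: row 5 has {b,c,f,h}; column 1 has {b,c,d,e,f,h}; that leaves g.
At row 5, column 6: row 5 has {b,c,f,g,h}; column 6 has {d}; that leaves e.
At row 7, column 7: row 7 has {b,d,h}; column 7 has {b,c,d,f,g,h}; that leaves e.
At row 4, column 6: row 4 has {b,c,d,f,g}; column 6 has {d,e}; that leaves h.
At row 5, column 5: row 5 has {b,c,e,f,g,h}; column 5 has {f}; that leaves d.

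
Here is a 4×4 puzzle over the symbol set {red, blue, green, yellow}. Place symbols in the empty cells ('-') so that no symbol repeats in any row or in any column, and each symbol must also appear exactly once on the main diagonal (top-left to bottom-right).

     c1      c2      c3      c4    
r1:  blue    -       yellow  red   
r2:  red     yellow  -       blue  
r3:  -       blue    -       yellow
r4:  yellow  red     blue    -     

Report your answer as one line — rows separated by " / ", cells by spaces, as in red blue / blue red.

blue green yellow red / red yellow green blue / green blue red yellow / yellow red blue green

row 1 has {red,blue,yellow}; column 2 has {red,blue,yellow} — only green is left for (r1,c2).
row 2 has {red,blue,yellow}; column 3 has {blue,yellow} — only green is left for (r2,c3).
row 3 has {blue,yellow}; column 1 has {red,blue,yellow} — only green is left for (r3,c1).
row 3 has {blue,green,yellow}; column 3 has {blue,green,yellow}; the diagonal has {blue,yellow} — only red is left for (r3,c3).
row 4 has {red,blue,yellow}; column 4 has {red,blue,yellow}; the diagonal has {red,blue,yellow} — only green is left for (r4,c4).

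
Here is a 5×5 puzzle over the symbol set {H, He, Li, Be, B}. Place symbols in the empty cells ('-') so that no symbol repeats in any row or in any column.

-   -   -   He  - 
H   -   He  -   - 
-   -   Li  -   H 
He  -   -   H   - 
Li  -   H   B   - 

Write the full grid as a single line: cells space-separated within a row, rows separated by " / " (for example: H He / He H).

Be H B He Li / H B He Li Be / B He Li Be H / He Li Be H B / Li Be H B He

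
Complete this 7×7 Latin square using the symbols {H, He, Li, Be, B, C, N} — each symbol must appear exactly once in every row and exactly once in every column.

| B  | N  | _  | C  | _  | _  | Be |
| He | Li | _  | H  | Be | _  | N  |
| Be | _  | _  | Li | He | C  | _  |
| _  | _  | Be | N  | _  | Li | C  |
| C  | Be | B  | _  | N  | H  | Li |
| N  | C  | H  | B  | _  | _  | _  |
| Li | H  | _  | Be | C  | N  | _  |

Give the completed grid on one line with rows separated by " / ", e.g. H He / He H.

B N Li C H He Be / He Li C H Be B N / Be B N Li He C H / H He Be N B Li C / C Be B He N H Li / N C H B Li Be He / Li H He Be C N B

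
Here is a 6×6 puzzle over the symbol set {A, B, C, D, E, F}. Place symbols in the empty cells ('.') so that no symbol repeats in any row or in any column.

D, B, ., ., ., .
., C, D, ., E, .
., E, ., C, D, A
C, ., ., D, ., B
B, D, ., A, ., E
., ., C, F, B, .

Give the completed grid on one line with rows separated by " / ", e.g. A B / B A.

D B A E F C / A C D B E F / F E B C D A / C F E D A B / B D F A C E / E A C F B D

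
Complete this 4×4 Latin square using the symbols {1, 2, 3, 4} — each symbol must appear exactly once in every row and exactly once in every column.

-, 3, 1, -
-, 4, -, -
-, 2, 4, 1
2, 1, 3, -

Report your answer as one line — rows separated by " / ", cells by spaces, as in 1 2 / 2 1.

(r1,c1): row 1 has {1,3}; column 1 has {2}, so it must be 4.
(r1,c4): row 1 has {1,3,4}; column 4 has {1}, so it must be 2.
(r2,c3): row 2 has {4}; column 3 has {1,3,4}, so it must be 2.
(r2,c4): row 2 has {2,4}; column 4 has {1,2}, so it must be 3.
(r3,c1): row 3 has {1,2,4}; column 1 has {2,4}, so it must be 3.
(r4,c4): row 4 has {1,2,3}; column 4 has {1,2,3}, so it must be 4.
(r2,c1): row 2 has {2,3,4}; column 1 has {2,3,4}, so it must be 1.

4 3 1 2 / 1 4 2 3 / 3 2 4 1 / 2 1 3 4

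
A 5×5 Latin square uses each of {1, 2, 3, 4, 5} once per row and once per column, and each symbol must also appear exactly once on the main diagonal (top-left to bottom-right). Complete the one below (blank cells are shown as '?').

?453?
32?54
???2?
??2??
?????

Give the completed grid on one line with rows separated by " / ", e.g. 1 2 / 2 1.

At row 1, column 1: row 1 has {3,4,5}; column 1 has {3}; the diagonal has {2}; that leaves 1.
At row 1, column 5: row 1 has {1,3,4,5}; column 5 has {4}; that leaves 2.
At row 2, column 3: row 2 has {2,3,4,5}; column 3 has {2,5}; that leaves 1.
At row 4, column 4: row 4 has {2}; column 4 has {2,3,5}; the diagonal has {1,2}; that leaves 4.
At row 5, column 4: row 5 is empty so far; column 4 has {2,3,4,5}; that leaves 1.
At row 3, column 3: row 3 has {2}; column 3 has {1,2,5}; the diagonal has {1,2,4}; that leaves 3.
At row 4, column 1: row 4 has {2,4}; column 1 has {1,3}; that leaves 5.
At row 5, column 3: row 5 has {1}; column 3 has {1,2,3,5}; that leaves 4.
At row 5, column 5: row 5 has {1,4}; column 5 has {2,4}; the diagonal has {1,2,3,4}; that leaves 5.
At row 3, column 1: row 3 has {2,3}; column 1 has {1,3,5}; that leaves 4.
At row 3, column 5: row 3 has {2,3,4}; column 5 has {2,4,5}; that leaves 1.
At row 4, column 5: row 4 has {2,4,5}; column 5 has {1,2,4,5}; that leaves 3.
At row 5, column 1: row 5 has {1,4,5}; column 1 has {1,3,4,5}; that leaves 2.
At row 5, column 2: row 5 has {1,2,4,5}; column 2 has {2,4}; that leaves 3.
At row 3, column 2: row 3 has {1,2,3,4}; column 2 has {2,3,4}; that leaves 5.
At row 4, column 2: row 4 has {2,3,4,5}; column 2 has {2,3,4,5}; that leaves 1.

1 4 5 3 2 / 3 2 1 5 4 / 4 5 3 2 1 / 5 1 2 4 3 / 2 3 4 1 5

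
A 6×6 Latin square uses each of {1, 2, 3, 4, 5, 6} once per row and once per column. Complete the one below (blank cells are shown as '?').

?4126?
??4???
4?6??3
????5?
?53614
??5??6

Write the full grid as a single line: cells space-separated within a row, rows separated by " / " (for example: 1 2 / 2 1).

3 4 1 2 6 5 / 5 6 4 1 3 2 / 4 1 6 5 2 3 / 6 3 2 4 5 1 / 2 5 3 6 1 4 / 1 2 5 3 4 6

(r1,c6): row 1 has {1,2,4,6}; column 6 has {3,4,6}, so it must be 5.
(r3,c5): row 3 has {3,4,6}; column 5 has {1,5,6}, so it must be 2.
(r4,c3): row 4 has {5}; column 3 has {1,3,4,5,6}, so it must be 2.
(r4,c6): row 4 has {2,5}; column 6 has {3,4,5,6}, so it must be 1.
(r5,c1): row 5 has {1,3,4,5,6}; column 1 has {4}, so it must be 2.
(r1,c1): row 1 has {1,2,4,5,6}; column 1 has {2,4}, so it must be 3.
(r2,c5): row 2 has {4}; column 5 has {1,2,5,6}, so it must be 3.
(r2,c6): row 2 has {3,4}; column 6 has {1,3,4,5,6}, so it must be 2.
(r3,c2): row 3 has {2,3,4,6}; column 2 has {4,5}, so it must be 1.
(r3,c4): row 3 has {1,2,3,4,6}; column 4 has {2,6}, so it must be 5.
(r4,c1): row 4 has {1,2,5}; column 1 has {2,3,4}, so it must be 6.
(r4,c2): row 4 has {1,2,5,6}; column 2 has {1,4,5}, so it must be 3.
(r4,c4): row 4 has {1,2,3,5,6}; column 4 has {2,5,6}, so it must be 4.
(r6,c1): row 6 has {5,6}; column 1 has {2,3,4,6}, so it must be 1.
(r6,c2): row 6 has {1,5,6}; column 2 has {1,3,4,5}, so it must be 2.
(r6,c4): row 6 has {1,2,5,6}; column 4 has {2,4,5,6}, so it must be 3.
(r6,c5): row 6 has {1,2,3,5,6}; column 5 has {1,2,3,5,6}, so it must be 4.
(r2,c1): row 2 has {2,3,4}; column 1 has {1,2,3,4,6}, so it must be 5.
(r2,c2): row 2 has {2,3,4,5}; column 2 has {1,2,3,4,5}, so it must be 6.
(r2,c4): row 2 has {2,3,4,5,6}; column 4 has {2,3,4,5,6}, so it must be 1.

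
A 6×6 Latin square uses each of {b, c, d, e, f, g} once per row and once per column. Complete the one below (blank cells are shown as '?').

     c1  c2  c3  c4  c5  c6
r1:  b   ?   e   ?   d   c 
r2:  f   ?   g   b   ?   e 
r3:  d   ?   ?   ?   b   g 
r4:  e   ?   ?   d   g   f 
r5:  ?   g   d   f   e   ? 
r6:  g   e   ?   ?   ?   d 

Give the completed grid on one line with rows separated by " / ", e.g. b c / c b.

Cell (r1,c2): row 1 has {b,c,d,e}; column 2 has {e,g} → f.
Cell (r1,c4): row 1 has {b,c,d,e,f}; column 4 has {b,d,f} → g.
Cell (r2,c5): row 2 has {b,e,f,g}; column 5 has {b,d,e,g} → c.
Cell (r3,c2): row 3 has {b,d,g}; column 2 has {e,f,g} → c.
Cell (r3,c3): row 3 has {b,c,d,g}; column 3 has {d,e,g} → f.
Cell (r3,c4): row 3 has {b,c,d,f,g}; column 4 has {b,d,f,g} → e.
Cell (r4,c2): row 4 has {d,e,f,g}; column 2 has {c,e,f,g} → b.
Cell (r4,c3): row 4 has {b,d,e,f,g}; column 3 has {d,e,f,g} → c.
Cell (r5,c1): row 5 has {d,e,f,g}; column 1 has {b,d,e,f,g} → c.
Cell (r5,c6): row 5 has {c,d,e,f,g}; column 6 has {c,d,e,f,g} → b.
Cell (r6,c3): row 6 has {d,e,g}; column 3 has {c,d,e,f,g} → b.
Cell (r6,c4): row 6 has {b,d,e,g}; column 4 has {b,d,e,f,g} → c.
Cell (r6,c5): row 6 has {b,c,d,e,g}; column 5 has {b,c,d,e,g} → f.
Cell (r2,c2): row 2 has {b,c,e,f,g}; column 2 has {b,c,e,f,g} → d.

b f e g d c / f d g b c e / d c f e b g / e b c d g f / c g d f e b / g e b c f d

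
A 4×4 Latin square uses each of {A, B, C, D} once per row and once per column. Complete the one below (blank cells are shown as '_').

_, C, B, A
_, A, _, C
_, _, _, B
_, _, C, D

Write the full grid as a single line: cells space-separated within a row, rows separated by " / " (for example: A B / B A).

D C B A / B A D C / C D A B / A B C D

(r1,c1) = D
(r2,c1) = B
(r2,c3) = D
(r3,c2) = D
(r3,c3) = A
(r4,c1) = A
(r4,c2) = B
(r3,c1) = C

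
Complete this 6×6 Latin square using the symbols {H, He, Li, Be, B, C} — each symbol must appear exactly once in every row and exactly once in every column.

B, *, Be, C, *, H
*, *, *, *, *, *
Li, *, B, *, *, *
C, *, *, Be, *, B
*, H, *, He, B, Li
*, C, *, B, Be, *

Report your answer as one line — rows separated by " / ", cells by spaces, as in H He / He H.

B He Be C Li H / He B H Li C Be / Li Be B H He C / C Li He Be H B / Be H C He B Li / H C Li B Be He

row 3 has {Li,B}; column 4 has {He,Be,B,C} — only H is left for (r3,c4).
row 5 has {H,He,Li,B}; column 1 has {Li,B,C} — only Be is left for (r5,c1).
row 5 has {H,He,Li,Be,B}; column 3 has {Be,B} — only C is left for (r5,c3).
row 6 has {Be,B,C}; column 6 has {H,Li,B} — only He is left for (r6,c6).
row 2 is empty so far; column 4 has {H,He,Be,B,C} — only Li is left for (r2,c4).
row 6 has {He,Be,B,C}; column 1 has {Li,Be,B,C} — only H is left for (r6,c1).
row 6 has {H,He,Be,B,C}; column 3 has {Be,B,C} — only Li is left for (r6,c3).
row 2 has {Li}; column 1 has {H,Li,Be,B,C} — only He is left for (r2,c1).
row 2 has {He,Li}; column 3 has {Li,Be,B,C} — only H is left for (r2,c3).
row 2 has {H,He,Li}; column 5 has {Be,B} — only C is left for (r2,c5).
row 2 has {H,He,Li,C}; column 6 has {H,He,Li,B} — only Be is left for (r2,c6).
row 3 has {H,Li,B}; column 5 has {Be,B,C} — only He is left for (r3,c5).
row 3 has {H,He,Li,B}; column 6 has {H,He,Li,Be,B} — only C is left for (r3,c6).
row 4 has {Be,B,C}; column 3 has {H,Li,Be,B,C} — only He is left for (r4,c3).
row 1 has {H,Be,B,C}; column 5 has {He,Be,B,C} — only Li is left for (r1,c5).
row 2 has {H,He,Li,Be,C}; column 2 has {H,C} — only B is left for (r2,c2).
row 3 has {H,He,Li,B,C}; column 2 has {H,B,C} — only Be is left for (r3,c2).
row 4 has {He,Be,B,C}; column 2 has {H,Be,B,C} — only Li is left for (r4,c2).
row 4 has {He,Li,Be,B,C}; column 5 has {He,Li,Be,B,C} — only H is left for (r4,c5).
row 1 has {H,Li,Be,B,C}; column 2 has {H,Li,Be,B,C} — only He is left for (r1,c2).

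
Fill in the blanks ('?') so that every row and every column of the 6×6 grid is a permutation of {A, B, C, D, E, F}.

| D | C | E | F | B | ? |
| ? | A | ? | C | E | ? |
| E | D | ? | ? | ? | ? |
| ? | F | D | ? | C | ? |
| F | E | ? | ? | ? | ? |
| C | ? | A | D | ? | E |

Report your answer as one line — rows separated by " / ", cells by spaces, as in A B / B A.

D C E F B A / B A F C E D / E D C B A F / A F D E C B / F E B A D C / C B A D F E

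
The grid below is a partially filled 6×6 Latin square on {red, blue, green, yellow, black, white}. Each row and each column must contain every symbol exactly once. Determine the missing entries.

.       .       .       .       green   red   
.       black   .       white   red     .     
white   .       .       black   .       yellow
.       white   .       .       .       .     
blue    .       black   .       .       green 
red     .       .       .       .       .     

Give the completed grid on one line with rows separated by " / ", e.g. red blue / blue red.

black yellow white blue green red / yellow black green white red blue / white green red black blue yellow / green white blue red yellow black / blue red black yellow white green / red blue yellow green black white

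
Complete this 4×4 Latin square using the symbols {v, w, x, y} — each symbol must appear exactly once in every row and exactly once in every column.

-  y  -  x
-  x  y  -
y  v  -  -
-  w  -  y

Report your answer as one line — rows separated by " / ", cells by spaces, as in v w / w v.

At row 3, column 4: row 3 has {v,y}; column 4 has {x,y}; that leaves w.
At row 2, column 4: row 2 has {x,y}; column 4 has {w,x,y}; that leaves v.
At row 3, column 3: row 3 has {v,w,y}; column 3 has {y}; that leaves x.
At row 4, column 3: row 4 has {w,y}; column 3 has {x,y}; that leaves v.
At row 1, column 3: row 1 has {x,y}; column 3 has {v,x,y}; that leaves w.
At row 2, column 1: row 2 has {v,x,y}; column 1 has {y}; that leaves w.
At row 4, column 1: row 4 has {v,w,y}; column 1 has {w,y}; that leaves x.
At row 1, column 1: row 1 has {w,x,y}; column 1 has {w,x,y}; that leaves v.

v y w x / w x y v / y v x w / x w v y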